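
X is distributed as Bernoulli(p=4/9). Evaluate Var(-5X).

For X ~ Bernoulli(p=4/9):
Var(X) = \frac{20}{81}
Var(-5X) = (-5)² × Var(X) = 25 × \frac{20}{81} = \frac{500}{81}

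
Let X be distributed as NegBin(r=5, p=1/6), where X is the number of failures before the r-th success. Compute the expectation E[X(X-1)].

E[X(X-1)] = E[X² - X] = E[X²] - E[X]
E[X] = 25
E[X²] = Var(X) + (E[X])² = 150 + (25)² = 775
E[X(X-1)] = 775 - 25 = 750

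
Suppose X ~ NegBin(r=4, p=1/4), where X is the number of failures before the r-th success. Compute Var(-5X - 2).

For X ~ NegBin(r=4, p=1/4), where X is the number of failures before the r-th success:
Var(X) = 48
Var(-5X - 2) = (-5)² × Var(X) = 25 × 48 = 1200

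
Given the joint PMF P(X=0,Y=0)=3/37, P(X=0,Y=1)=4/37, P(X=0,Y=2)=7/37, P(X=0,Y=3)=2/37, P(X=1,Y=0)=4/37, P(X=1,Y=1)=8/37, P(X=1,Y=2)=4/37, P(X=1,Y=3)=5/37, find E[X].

First find marginal of X:
P(X=0) = 16/37
P(X=1) = 21/37
E[X] = 0 × 16/37 + 1 × 21/37 = 21/37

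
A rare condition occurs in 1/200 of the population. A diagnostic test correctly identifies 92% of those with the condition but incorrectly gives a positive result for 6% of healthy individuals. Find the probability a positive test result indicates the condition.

Let D = the rare event, + = positive/flagged.
P(D) = 1/200
P(+|D) = 92/100 = 23/25
P(+|D') = 6/100 = 3/50
P(+) = P(+|D)P(D) + P(+|D')P(D')
     = \frac{23}{25} × \frac{1}{200} + \frac{3}{50} × \frac{199}{200}
     = \frac{643}{10000}
P(D|+) = P(+|D)P(D)/P(+) = \frac{46}{643}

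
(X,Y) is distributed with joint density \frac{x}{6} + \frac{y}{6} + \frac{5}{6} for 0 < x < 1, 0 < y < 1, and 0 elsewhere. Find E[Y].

E[Y] = ∫_0^1 ∫_0^1 y × f(x,y) dx dy
= \frac{37}{72}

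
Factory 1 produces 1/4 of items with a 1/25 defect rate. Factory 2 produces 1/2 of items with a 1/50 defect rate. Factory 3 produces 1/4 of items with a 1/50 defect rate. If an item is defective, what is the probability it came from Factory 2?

Using Bayes' theorem:
P(F1) = 1/4, P(D|F1) = 1/25
P(F2) = 1/2, P(D|F2) = 1/50
P(F3) = 1/4, P(D|F3) = 1/50
P(D) = P(D|F1)P(F1) + P(D|F2)P(F2) + P(D|F3)P(F3)
     = \frac{1}{40}
P(F2|D) = P(D|F2)P(F2) / P(D)
= \frac{2}{5}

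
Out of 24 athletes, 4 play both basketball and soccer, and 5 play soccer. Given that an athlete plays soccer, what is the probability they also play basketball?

P(A ∩ B) = 4/24 = 1/6
P(B) = 5/24
P(A|B) = P(A ∩ B) / P(B) = (1/6) / (5/24) = 4/5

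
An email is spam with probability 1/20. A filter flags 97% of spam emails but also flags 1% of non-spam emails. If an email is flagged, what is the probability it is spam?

Let D = the rare event, + = positive/flagged.
P(D) = 1/20
P(+|D) = 97/100
P(+|D') = 1/100
P(+) = P(+|D)P(D) + P(+|D')P(D')
     = \frac{97}{100} × \frac{1}{20} + \frac{1}{100} × \frac{19}{20}
     = \frac{29}{500}
P(D|+) = P(+|D)P(D)/P(+) = \frac{97}{116}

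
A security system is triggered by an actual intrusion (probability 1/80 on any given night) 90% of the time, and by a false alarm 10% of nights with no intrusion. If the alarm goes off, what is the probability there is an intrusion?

Let D = the rare event, + = positive/flagged.
P(D) = 1/80
P(+|D) = 90/100 = 9/10
P(+|D') = 10/100 = 1/10
P(+) = P(+|D)P(D) + P(+|D')P(D')
     = \frac{9}{10} × \frac{1}{80} + \frac{1}{10} × \frac{79}{80}
     = \frac{11}{100}
P(D|+) = P(+|D)P(D)/P(+) = \frac{9}{88}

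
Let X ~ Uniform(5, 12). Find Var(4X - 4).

For X ~ Uniform(5, 12):
Var(X) = \frac{49}{12}
Var(4X - 4) = (4)² × Var(X) = 16 × \frac{49}{12} = \frac{196}{3}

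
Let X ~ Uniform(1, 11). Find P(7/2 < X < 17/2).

P(7/2 < X < 17/2) = ∫_{7/2}^{17/2} f(x) dx
where f(x) = \frac{1}{10}
= \frac{1}{2}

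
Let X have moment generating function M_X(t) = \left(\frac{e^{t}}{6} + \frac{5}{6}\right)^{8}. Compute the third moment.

To find E[X^3], compute M^(3)(0):
M^(1)(t) = \frac{4 \left(\frac{e^{t}}{6} + \frac{5}{6}\right)^{7} e^{t}}{3}
M^(2)(t) = \frac{4 \left(\frac{e^{t}}{6} + \frac{5}{6}\right)^{7} e^{t}}{3} + \frac{14 \left(\frac{e^{t}}{6} + \frac{5}{6}\right)^{6} e^{2 t}}{9}
M^(3)(t) = \frac{4 \left(\frac{e^{t}}{6} + \frac{5}{6}\right)^{7} e^{t}}{3} + \frac{14 \left(\frac{e^{t}}{6} + \frac{5}{6}\right)^{6} e^{2 t}}{3} + \frac{14 \left(\frac{e^{t}}{6} + \frac{5}{6}\right)^{5} e^{3 t}}{9}
M^(3)(0) = \frac{68}{9}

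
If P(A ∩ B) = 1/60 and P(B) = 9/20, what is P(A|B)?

P(A|B) = P(A ∩ B) / P(B)
= (1/60) / (9/20)
= 1/27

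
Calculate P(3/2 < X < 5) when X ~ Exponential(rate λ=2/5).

P(3/2 < X < 5) = ∫_{3/2}^{5} f(x) dx
where f(x) = \frac{2 e^{- \frac{2 x}{5}}}{5}
= - \frac{1}{e^{2}} + e^{- \frac{3}{5}}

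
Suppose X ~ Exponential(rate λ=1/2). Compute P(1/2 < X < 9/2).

P(1/2 < X < 9/2) = ∫_{1/2}^{9/2} f(x) dx
where f(x) = \frac{e^{- \frac{x}{2}}}{2}
= - \frac{1 - e^{2}}{e^{\frac{9}{4}}}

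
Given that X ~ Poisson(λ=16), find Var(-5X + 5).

For X ~ Poisson(λ=16):
Var(X) = 16
Var(-5X + 5) = (-5)² × Var(X) = 25 × 16 = 400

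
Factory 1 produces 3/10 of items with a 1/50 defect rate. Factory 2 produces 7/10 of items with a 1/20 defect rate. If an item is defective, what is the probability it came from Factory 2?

Using Bayes' theorem:
P(F1) = 3/10, P(D|F1) = 1/50
P(F2) = 7/10, P(D|F2) = 1/20
P(D) = P(D|F1)P(F1) + P(D|F2)P(F2)
     = \frac{41}{1000}
P(F2|D) = P(D|F2)P(F2) / P(D)
= \frac{35}{41}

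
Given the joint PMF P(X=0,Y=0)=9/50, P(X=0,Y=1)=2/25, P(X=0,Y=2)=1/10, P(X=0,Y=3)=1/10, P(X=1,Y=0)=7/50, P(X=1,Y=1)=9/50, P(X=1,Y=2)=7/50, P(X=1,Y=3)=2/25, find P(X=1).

P(X=1) = P(X=1,Y=0) + P(X=1,Y=1) + P(X=1,Y=2) + P(X=1,Y=3)
= 7/50 + 9/50 + 7/50 + 2/25
= 27/50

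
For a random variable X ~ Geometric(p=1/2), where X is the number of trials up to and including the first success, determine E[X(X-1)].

E[X(X-1)] = E[X² - X] = E[X²] - E[X]
E[X] = 2
E[X²] = Var(X) + (E[X])² = 2 + (2)² = 6
E[X(X-1)] = 6 - 2 = 4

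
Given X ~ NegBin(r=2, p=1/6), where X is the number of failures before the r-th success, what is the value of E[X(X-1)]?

E[X(X-1)] = E[X² - X] = E[X²] - E[X]
E[X] = 10
E[X²] = Var(X) + (E[X])² = 60 + (10)² = 160
E[X(X-1)] = 160 - 10 = 150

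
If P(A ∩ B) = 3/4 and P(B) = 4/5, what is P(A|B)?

P(A|B) = P(A ∩ B) / P(B)
= (3/4) / (4/5)
= 15/16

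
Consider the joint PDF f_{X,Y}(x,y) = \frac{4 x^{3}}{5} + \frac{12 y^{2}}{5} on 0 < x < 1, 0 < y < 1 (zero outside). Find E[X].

E[X] = ∫_0^1 ∫_0^1 x × f(x,y) dy dx
= ∫_0^1 ∫_0^1 x × (\frac{4 x^{3}}{5} + \frac{12 y^{2}}{5}) dy dx
= \frac{14}{25}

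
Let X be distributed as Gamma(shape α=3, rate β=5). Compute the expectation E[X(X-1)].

E[X(X-1)] = E[X² - X] = E[X²] - E[X]
E[X] = \frac{3}{5}
E[X²] = Var(X) + (E[X])² = \frac{3}{25} + (\frac{3}{5})² = \frac{12}{25}
E[X(X-1)] = \frac{12}{25} - \frac{3}{5} = - \frac{3}{25}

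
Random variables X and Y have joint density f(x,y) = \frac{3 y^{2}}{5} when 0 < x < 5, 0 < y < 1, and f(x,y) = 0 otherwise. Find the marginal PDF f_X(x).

f_X(x) = ∫_0^1 f(x,y) dy
= ∫_0^1 \frac{3 y^{2}}{5} dy
= \frac{1}{5} for 0 < x < 5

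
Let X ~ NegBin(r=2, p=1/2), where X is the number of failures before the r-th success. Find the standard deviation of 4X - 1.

For X ~ NegBin(r=2, p=1/2), where X is the number of failures before the r-th success:
Var(X) = 4
SD(X) = √(Var(X)) = √(4) = 2
SD(4X - 1) = |4| × SD(X) = 4 × 2 = 8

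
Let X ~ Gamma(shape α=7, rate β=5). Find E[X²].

Using the identity E[X²] = Var(X) + (E[X])²:
E[X] = \frac{7}{5}
Var(X) = \frac{7}{25}
E[X²] = \frac{7}{25} + (\frac{7}{5})²
= \frac{56}{25}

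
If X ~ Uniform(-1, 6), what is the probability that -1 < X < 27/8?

P(-1 < X < 27/8) = ∫_{-1}^{27/8} f(x) dx
where f(x) = \frac{1}{7}
= \frac{5}{8}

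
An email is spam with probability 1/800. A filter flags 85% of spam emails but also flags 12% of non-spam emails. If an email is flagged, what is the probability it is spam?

Let D = the rare event, + = positive/flagged.
P(D) = 1/800
P(+|D) = 85/100 = 17/20
P(+|D') = 12/100 = 3/25
P(+) = P(+|D)P(D) + P(+|D')P(D')
     = \frac{17}{20} × \frac{1}{800} + \frac{3}{25} × \frac{799}{800}
     = \frac{9673}{80000}
P(D|+) = P(+|D)P(D)/P(+) = \frac{5}{569}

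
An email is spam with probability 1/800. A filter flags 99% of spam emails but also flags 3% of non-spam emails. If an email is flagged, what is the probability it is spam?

Let D = the rare event, + = positive/flagged.
P(D) = 1/800
P(+|D) = 99/100
P(+|D') = 3/100
P(+) = P(+|D)P(D) + P(+|D')P(D')
     = \frac{99}{100} × \frac{1}{800} + \frac{3}{100} × \frac{799}{800}
     = \frac{39}{1250}
P(D|+) = P(+|D)P(D)/P(+) = \frac{33}{832}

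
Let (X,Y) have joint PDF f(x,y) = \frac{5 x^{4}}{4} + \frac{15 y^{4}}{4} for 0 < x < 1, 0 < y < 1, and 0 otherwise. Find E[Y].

E[Y] = ∫_0^1 ∫_0^1 y × f(x,y) dx dy
= \frac{3}{4}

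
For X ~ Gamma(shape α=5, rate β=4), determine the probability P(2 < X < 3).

P(2 < X < 3) = ∫_{2}^{3} f(x) dx
where f(x) = \frac{128 x^{4} e^{- 4 x}}{3}
= \frac{-1237 + 297 e^{4}}{e^{12}}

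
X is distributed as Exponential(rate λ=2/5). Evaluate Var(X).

For X ~ Exponential(rate λ=2/5):
Var(X) = \frac{25}{4}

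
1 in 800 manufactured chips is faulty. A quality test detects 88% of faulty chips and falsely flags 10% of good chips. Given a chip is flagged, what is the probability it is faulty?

Let D = the rare event, + = positive/flagged.
P(D) = 1/800
P(+|D) = 88/100 = 22/25
P(+|D') = 10/100 = 1/10
P(+) = P(+|D)P(D) + P(+|D')P(D')
     = \frac{22}{25} × \frac{1}{800} + \frac{1}{10} × \frac{799}{800}
     = \frac{4039}{40000}
P(D|+) = P(+|D)P(D)/P(+) = \frac{44}{4039}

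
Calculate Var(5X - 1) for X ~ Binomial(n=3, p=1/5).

For X ~ Binomial(n=3, p=1/5):
Var(X) = \frac{12}{25}
Var(5X - 1) = (5)² × Var(X) = 25 × \frac{12}{25} = 12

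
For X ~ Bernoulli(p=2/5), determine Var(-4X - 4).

For X ~ Bernoulli(p=2/5):
Var(X) = \frac{6}{25}
Var(-4X - 4) = (-4)² × Var(X) = 16 × \frac{6}{25} = \frac{96}{25}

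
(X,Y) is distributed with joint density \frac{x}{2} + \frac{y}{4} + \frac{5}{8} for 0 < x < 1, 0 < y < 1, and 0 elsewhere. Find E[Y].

E[Y] = ∫_0^1 ∫_0^1 y × f(x,y) dx dy
= \frac{25}{48}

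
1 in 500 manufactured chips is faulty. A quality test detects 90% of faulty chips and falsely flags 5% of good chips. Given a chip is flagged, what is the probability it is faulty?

Let D = the rare event, + = positive/flagged.
P(D) = 1/500
P(+|D) = 90/100 = 9/10
P(+|D') = 5/100 = 1/20
P(+) = P(+|D)P(D) + P(+|D')P(D')
     = \frac{9}{10} × \frac{1}{500} + \frac{1}{20} × \frac{499}{500}
     = \frac{517}{10000}
P(D|+) = P(+|D)P(D)/P(+) = \frac{18}{517}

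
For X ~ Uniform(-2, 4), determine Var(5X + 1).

For X ~ Uniform(-2, 4):
Var(X) = 3
Var(5X + 1) = (5)² × Var(X) = 25 × 3 = 75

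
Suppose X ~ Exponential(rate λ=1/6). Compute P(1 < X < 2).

P(1 < X < 2) = ∫_{1}^{2} f(x) dx
where f(x) = \frac{e^{- \frac{x}{6}}}{6}
= - \frac{1}{e^{\frac{1}{3}}} + e^{- \frac{1}{6}}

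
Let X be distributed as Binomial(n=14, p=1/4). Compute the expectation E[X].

For X ~ Binomial(n=14, p=1/4), the expected value is:
E[X] = \frac{7}{2}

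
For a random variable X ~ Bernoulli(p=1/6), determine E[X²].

Using the identity E[X²] = Var(X) + (E[X])²:
E[X] = \frac{1}{6}
Var(X) = \frac{5}{36}
E[X²] = \frac{5}{36} + (\frac{1}{6})²
= \frac{1}{6}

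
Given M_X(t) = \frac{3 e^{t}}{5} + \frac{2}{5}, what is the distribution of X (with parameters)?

The MGF M(t) = \frac{3 e^{t}}{5} + \frac{2}{5} is the standard form for the Bernoulli distribution.
Comparing with the known MGF formula identifies: Bernoulli(p=3/5)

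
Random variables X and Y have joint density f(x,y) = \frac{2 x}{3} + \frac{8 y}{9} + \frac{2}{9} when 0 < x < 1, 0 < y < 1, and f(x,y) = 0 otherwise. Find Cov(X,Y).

E[XY] = ∫∫ xy × f(x,y) dx dy = \frac{17}{54}
E[X] = \frac{5}{9}
E[Y] = \frac{31}{54}
Cov(X,Y) = E[XY] - E[X]E[Y] = - \frac{1}{243}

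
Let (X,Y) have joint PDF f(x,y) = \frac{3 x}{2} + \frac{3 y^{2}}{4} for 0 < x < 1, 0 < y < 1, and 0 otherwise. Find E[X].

E[X] = ∫_0^1 ∫_0^1 x × f(x,y) dy dx
= ∫_0^1 ∫_0^1 x × (\frac{3 x}{2} + \frac{3 y^{2}}{4}) dy dx
= \frac{5}{8}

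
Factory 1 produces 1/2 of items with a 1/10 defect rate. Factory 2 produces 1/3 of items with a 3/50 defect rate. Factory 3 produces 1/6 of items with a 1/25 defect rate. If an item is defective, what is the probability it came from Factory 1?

Using Bayes' theorem:
P(F1) = 1/2, P(D|F1) = 1/10
P(F2) = 1/3, P(D|F2) = 3/50
P(F3) = 1/6, P(D|F3) = 1/25
P(D) = P(D|F1)P(F1) + P(D|F2)P(F2) + P(D|F3)P(F3)
     = \frac{23}{300}
P(F1|D) = P(D|F1)P(F1) / P(D)
= \frac{15}{23}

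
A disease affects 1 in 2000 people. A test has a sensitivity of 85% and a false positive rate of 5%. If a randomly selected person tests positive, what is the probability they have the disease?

Let D = the rare event, + = positive/flagged.
P(D) = 1/2000
P(+|D) = 85/100 = 17/20
P(+|D') = 5/100 = 1/20
P(+) = P(+|D)P(D) + P(+|D')P(D')
     = \frac{17}{20} × \frac{1}{2000} + \frac{1}{20} × \frac{1999}{2000}
     = \frac{63}{1250}
P(D|+) = P(+|D)P(D)/P(+) = \frac{17}{2016}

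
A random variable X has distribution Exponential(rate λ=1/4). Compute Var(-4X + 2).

For X ~ Exponential(rate λ=1/4):
Var(X) = 16
Var(-4X + 2) = (-4)² × Var(X) = 16 × 16 = 256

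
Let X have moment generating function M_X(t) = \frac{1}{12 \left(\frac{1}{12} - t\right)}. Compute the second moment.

To find E[X^2], compute M^(2)(0):
M^(1)(t) = \frac{1}{12 \left(\frac{1}{12} - t\right)^{2}}
M^(2)(t) = \frac{1}{6 \left(\frac{1}{12} - t\right)^{3}}
M^(2)(0) = 288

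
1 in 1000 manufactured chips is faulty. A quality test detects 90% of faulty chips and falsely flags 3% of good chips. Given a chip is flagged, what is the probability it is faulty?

Let D = the rare event, + = positive/flagged.
P(D) = 1/1000
P(+|D) = 90/100 = 9/10
P(+|D') = 3/100
P(+) = P(+|D)P(D) + P(+|D')P(D')
     = \frac{9}{10} × \frac{1}{1000} + \frac{3}{100} × \frac{999}{1000}
     = \frac{3087}{100000}
P(D|+) = P(+|D)P(D)/P(+) = \frac{10}{343}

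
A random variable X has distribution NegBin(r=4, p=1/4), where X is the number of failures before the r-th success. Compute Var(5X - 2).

For X ~ NegBin(r=4, p=1/4), where X is the number of failures before the r-th success:
Var(X) = 48
Var(5X - 2) = (5)² × Var(X) = 25 × 48 = 1200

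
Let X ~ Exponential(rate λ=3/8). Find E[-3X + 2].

For X ~ Exponential(rate λ=3/8):
E[X] = \frac{8}{3}
E[-3X + 2] = -3 × E[X] + 2 = -6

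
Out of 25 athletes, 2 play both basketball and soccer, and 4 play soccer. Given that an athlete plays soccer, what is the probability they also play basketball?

P(A ∩ B) = 2/25
P(B) = 4/25
P(A|B) = P(A ∩ B) / P(B) = (2/25) / (4/25) = 1/2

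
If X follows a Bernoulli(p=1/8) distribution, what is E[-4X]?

For X ~ Bernoulli(p=1/8):
E[X] = \frac{1}{8}
E[-4X] = -4 × E[X] + 0 = - \frac{1}{2}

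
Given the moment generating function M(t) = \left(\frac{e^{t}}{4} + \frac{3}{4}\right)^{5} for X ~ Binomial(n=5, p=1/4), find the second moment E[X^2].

To find E[X^2], compute M^(2)(0):
M^(1)(t) = \frac{5 \left(\frac{e^{t}}{4} + \frac{3}{4}\right)^{4} e^{t}}{4}
M^(2)(t) = \frac{5 \left(\frac{e^{t}}{4} + \frac{3}{4}\right)^{4} e^{t}}{4} + \frac{5 \left(\frac{e^{t}}{4} + \frac{3}{4}\right)^{3} e^{2 t}}{4}
M^(2)(0) = \frac{5}{2}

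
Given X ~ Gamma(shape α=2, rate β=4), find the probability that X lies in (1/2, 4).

P(1/2 < X < 4) = ∫_{1/2}^{4} f(x) dx
where f(x) = 16 x e^{- 4 x}
= \frac{-17 + 3 e^{14}}{e^{16}}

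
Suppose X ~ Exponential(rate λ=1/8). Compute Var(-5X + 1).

For X ~ Exponential(rate λ=1/8):
Var(X) = 64
Var(-5X + 1) = (-5)² × Var(X) = 25 × 64 = 1600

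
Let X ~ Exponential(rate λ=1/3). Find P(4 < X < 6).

P(4 < X < 6) = ∫_{4}^{6} f(x) dx
where f(x) = \frac{e^{- \frac{x}{3}}}{3}
= - \frac{1}{e^{2}} + e^{- \frac{4}{3}}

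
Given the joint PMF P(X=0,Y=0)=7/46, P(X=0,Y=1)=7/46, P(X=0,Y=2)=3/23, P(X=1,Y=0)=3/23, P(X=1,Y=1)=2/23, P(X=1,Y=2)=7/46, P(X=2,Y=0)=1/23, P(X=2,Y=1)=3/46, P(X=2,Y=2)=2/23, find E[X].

First find marginal of X:
P(X=0) = 10/23
P(X=1) = 17/46
P(X=2) = 9/46
E[X] = 0 × 10/23 + 1 × 17/46 + 2 × 9/46 = 35/46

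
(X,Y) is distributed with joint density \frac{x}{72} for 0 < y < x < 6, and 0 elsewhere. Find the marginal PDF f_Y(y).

f_Y(y) = ∫_y^6 \frac{x}{72} dx = \frac{1}{4} - \frac{y^{2}}{144}
for 0 < y < 6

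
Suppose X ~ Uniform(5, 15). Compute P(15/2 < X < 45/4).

P(15/2 < X < 45/4) = ∫_{15/2}^{45/4} f(x) dx
where f(x) = \frac{1}{10}
= \frac{3}{8}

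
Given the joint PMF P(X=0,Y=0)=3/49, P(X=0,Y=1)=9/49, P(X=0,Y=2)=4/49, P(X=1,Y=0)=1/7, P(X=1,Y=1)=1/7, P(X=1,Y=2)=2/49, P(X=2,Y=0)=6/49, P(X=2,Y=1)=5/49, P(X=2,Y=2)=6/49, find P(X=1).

P(X=1) = P(X=1,Y=0) + P(X=1,Y=1) + P(X=1,Y=2)
= 1/7 + 1/7 + 2/49
= 16/49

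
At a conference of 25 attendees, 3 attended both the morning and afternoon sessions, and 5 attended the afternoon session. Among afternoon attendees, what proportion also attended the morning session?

P(A ∩ B) = 3/25
P(B) = 5/25 = 1/5
P(A|B) = P(A ∩ B) / P(B) = (3/25) / (1/5) = 3/5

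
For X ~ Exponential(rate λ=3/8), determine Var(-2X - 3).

For X ~ Exponential(rate λ=3/8):
Var(X) = \frac{64}{9}
Var(-2X - 3) = (-2)² × Var(X) = 4 × \frac{64}{9} = \frac{256}{9}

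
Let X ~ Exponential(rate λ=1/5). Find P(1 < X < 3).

P(1 < X < 3) = ∫_{1}^{3} f(x) dx
where f(x) = \frac{e^{- \frac{x}{5}}}{5}
= - \frac{1 - e^{\frac{2}{5}}}{e^{\frac{3}{5}}}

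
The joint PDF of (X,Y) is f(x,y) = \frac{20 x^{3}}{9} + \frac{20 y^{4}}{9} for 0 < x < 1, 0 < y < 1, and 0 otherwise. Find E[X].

E[X] = ∫_0^1 ∫_0^1 x × f(x,y) dy dx
= ∫_0^1 ∫_0^1 x × (\frac{20 x^{3}}{9} + \frac{20 y^{4}}{9}) dy dx
= \frac{2}{3}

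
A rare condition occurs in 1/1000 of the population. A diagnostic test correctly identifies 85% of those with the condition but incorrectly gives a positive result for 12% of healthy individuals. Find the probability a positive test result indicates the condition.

Let D = the rare event, + = positive/flagged.
P(D) = 1/1000
P(+|D) = 85/100 = 17/20
P(+|D') = 12/100 = 3/25
P(+) = P(+|D)P(D) + P(+|D')P(D')
     = \frac{17}{20} × \frac{1}{1000} + \frac{3}{25} × \frac{999}{1000}
     = \frac{12073}{100000}
P(D|+) = P(+|D)P(D)/P(+) = \frac{85}{12073}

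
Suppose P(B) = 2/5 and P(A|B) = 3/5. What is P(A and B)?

By definition, P(A|B) = P(A ∩ B) / P(B)
So P(A ∩ B) = P(A|B) × P(B)
= 3/5 × 2/5
= 6/25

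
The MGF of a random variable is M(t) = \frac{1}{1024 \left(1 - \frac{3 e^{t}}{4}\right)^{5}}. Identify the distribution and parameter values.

The MGF M(t) = \frac{1}{1024 \left(1 - \frac{3 e^{t}}{4}\right)^{5}} is the standard form for the NegativeBinomial distribution.
Comparing with the known MGF formula identifies: NegBin(r=5, p=1/4), X = failures before r-th success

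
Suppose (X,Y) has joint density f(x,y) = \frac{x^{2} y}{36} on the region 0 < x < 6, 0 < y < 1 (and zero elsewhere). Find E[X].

f_X(x) = ∫_0^1 \frac{x^{2} y}{36} dy = \frac{x^{2}}{72}
E[X] = ∫_0^6 x × (\frac{x^{2}}{72}) dx = \frac{9}{2}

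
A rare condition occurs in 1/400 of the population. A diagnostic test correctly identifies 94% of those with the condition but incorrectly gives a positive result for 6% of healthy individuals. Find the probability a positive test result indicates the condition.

Let D = the rare event, + = positive/flagged.
P(D) = 1/400
P(+|D) = 94/100 = 47/50
P(+|D') = 6/100 = 3/50
P(+) = P(+|D)P(D) + P(+|D')P(D')
     = \frac{47}{50} × \frac{1}{400} + \frac{3}{50} × \frac{399}{400}
     = \frac{311}{5000}
P(D|+) = P(+|D)P(D)/P(+) = \frac{47}{1244}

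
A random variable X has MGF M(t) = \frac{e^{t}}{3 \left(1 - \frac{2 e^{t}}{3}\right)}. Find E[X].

To find E[X], compute M^(1)(0):
M^(1)(t) = \frac{e^{t}}{3 \left(1 - \frac{2 e^{t}}{3}\right)} + \frac{2 e^{2 t}}{9 \left(1 - \frac{2 e^{t}}{3}\right)^{2}}
M^(1)(0) = 3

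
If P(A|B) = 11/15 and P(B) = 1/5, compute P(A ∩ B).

By definition, P(A|B) = P(A ∩ B) / P(B)
So P(A ∩ B) = P(A|B) × P(B)
= 11/15 × 1/5
= 11/75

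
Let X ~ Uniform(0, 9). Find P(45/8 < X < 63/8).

P(45/8 < X < 63/8) = ∫_{45/8}^{63/8} f(x) dx
where f(x) = \frac{1}{9}
= \frac{1}{4}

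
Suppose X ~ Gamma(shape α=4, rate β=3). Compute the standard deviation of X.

For X ~ Gamma(shape α=4, rate β=3):
Var(X) = \frac{4}{9}
SD(X) = √(Var(X)) = √(\frac{4}{9}) = \frac{2}{3}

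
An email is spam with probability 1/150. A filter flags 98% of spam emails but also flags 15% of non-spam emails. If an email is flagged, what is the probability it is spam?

Let D = the rare event, + = positive/flagged.
P(D) = 1/150
P(+|D) = 98/100 = 49/50
P(+|D') = 15/100 = 3/20
P(+) = P(+|D)P(D) + P(+|D')P(D')
     = \frac{49}{50} × \frac{1}{150} + \frac{3}{20} × \frac{149}{150}
     = \frac{2333}{15000}
P(D|+) = P(+|D)P(D)/P(+) = \frac{98}{2333}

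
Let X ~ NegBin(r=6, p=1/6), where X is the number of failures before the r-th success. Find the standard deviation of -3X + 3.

For X ~ NegBin(r=6, p=1/6), where X is the number of failures before the r-th success:
Var(X) = 180
SD(X) = √(Var(X)) = √(180) = 6 \sqrt{5}
SD(-3X + 3) = |-3| × SD(X) = 3 × 6 \sqrt{5} = 18 \sqrt{5}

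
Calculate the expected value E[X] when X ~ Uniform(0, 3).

For X ~ Uniform(0, 3), the expected value is:
E[X] = \frac{3}{2}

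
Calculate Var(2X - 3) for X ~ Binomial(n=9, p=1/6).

For X ~ Binomial(n=9, p=1/6):
Var(X) = \frac{5}{4}
Var(2X - 3) = (2)² × Var(X) = 4 × \frac{5}{4} = 5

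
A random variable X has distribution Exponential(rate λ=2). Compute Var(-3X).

For X ~ Exponential(rate λ=2):
Var(X) = \frac{1}{4}
Var(-3X) = (-3)² × Var(X) = 9 × \frac{1}{4} = \frac{9}{4}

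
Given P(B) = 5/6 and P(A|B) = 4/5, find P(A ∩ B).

By definition, P(A|B) = P(A ∩ B) / P(B)
So P(A ∩ B) = P(A|B) × P(B)
= 4/5 × 5/6
= 2/3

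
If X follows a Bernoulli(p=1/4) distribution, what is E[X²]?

Using the identity E[X²] = Var(X) + (E[X])²:
E[X] = \frac{1}{4}
Var(X) = \frac{3}{16}
E[X²] = \frac{3}{16} + (\frac{1}{4})²
= \frac{1}{4}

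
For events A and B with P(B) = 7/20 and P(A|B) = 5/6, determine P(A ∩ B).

By definition, P(A|B) = P(A ∩ B) / P(B)
So P(A ∩ B) = P(A|B) × P(B)
= 5/6 × 7/20
= 7/24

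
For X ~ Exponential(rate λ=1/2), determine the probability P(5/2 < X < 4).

P(5/2 < X < 4) = ∫_{5/2}^{4} f(x) dx
where f(x) = \frac{e^{- \frac{x}{2}}}{2}
= - \frac{1}{e^{2}} + e^{- \frac{5}{4}}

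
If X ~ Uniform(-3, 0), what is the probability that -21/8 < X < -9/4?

P(-21/8 < X < -9/4) = ∫_{-21/8}^{-9/4} f(x) dx
where f(x) = \frac{1}{3}
= \frac{1}{8}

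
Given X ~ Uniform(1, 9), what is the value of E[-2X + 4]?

For X ~ Uniform(1, 9):
E[X] = 5
E[-2X + 4] = -2 × E[X] + 4 = -6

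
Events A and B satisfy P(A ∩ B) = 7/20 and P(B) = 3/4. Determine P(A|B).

P(A|B) = P(A ∩ B) / P(B)
= (7/20) / (3/4)
= 7/15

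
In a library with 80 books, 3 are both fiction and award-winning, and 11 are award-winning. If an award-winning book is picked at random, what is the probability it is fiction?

P(A ∩ B) = 3/80
P(B) = 11/80
P(A|B) = P(A ∩ B) / P(B) = (3/80) / (11/80) = 3/11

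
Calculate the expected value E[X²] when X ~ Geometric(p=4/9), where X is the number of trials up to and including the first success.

Using the identity E[X²] = Var(X) + (E[X])²:
E[X] = \frac{9}{4}
Var(X) = \frac{45}{16}
E[X²] = \frac{45}{16} + (\frac{9}{4})²
= \frac{63}{8}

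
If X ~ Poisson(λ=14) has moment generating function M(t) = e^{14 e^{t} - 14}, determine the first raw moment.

To find E[X], compute M^(1)(0):
M^(1)(t) = 14 e^{t} e^{14 e^{t} - 14}
M^(1)(0) = 14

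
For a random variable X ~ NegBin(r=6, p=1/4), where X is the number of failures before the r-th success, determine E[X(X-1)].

E[X(X-1)] = E[X² - X] = E[X²] - E[X]
E[X] = 18
E[X²] = Var(X) + (E[X])² = 72 + (18)² = 396
E[X(X-1)] = 396 - 18 = 378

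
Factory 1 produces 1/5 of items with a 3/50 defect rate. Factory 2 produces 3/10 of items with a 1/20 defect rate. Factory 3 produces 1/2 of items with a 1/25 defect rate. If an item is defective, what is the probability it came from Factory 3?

Using Bayes' theorem:
P(F1) = 1/5, P(D|F1) = 3/50
P(F2) = 3/10, P(D|F2) = 1/20
P(F3) = 1/2, P(D|F3) = 1/25
P(D) = P(D|F1)P(F1) + P(D|F2)P(F2) + P(D|F3)P(F3)
     = \frac{47}{1000}
P(F3|D) = P(D|F3)P(F3) / P(D)
= \frac{20}{47}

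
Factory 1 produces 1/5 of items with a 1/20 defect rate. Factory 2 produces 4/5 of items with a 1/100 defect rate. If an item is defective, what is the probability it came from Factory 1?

Using Bayes' theorem:
P(F1) = 1/5, P(D|F1) = 1/20
P(F2) = 4/5, P(D|F2) = 1/100
P(D) = P(D|F1)P(F1) + P(D|F2)P(F2)
     = \frac{9}{500}
P(F1|D) = P(D|F1)P(F1) / P(D)
= \frac{5}{9}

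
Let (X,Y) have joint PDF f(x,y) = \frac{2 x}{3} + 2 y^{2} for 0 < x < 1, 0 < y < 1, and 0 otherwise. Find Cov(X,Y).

E[XY] = ∫∫ xy × f(x,y) dx dy = \frac{13}{36}
E[X] = \frac{5}{9}
E[Y] = \frac{2}{3}
Cov(X,Y) = E[XY] - E[X]E[Y] = - \frac{1}{108}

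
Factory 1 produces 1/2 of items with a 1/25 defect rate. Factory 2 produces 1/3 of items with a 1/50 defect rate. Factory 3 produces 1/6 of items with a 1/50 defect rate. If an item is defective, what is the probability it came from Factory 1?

Using Bayes' theorem:
P(F1) = 1/2, P(D|F1) = 1/25
P(F2) = 1/3, P(D|F2) = 1/50
P(F3) = 1/6, P(D|F3) = 1/50
P(D) = P(D|F1)P(F1) + P(D|F2)P(F2) + P(D|F3)P(F3)
     = \frac{3}{100}
P(F1|D) = P(D|F1)P(F1) / P(D)
= \frac{2}{3}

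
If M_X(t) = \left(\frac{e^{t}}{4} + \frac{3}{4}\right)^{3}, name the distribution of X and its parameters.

The MGF M(t) = \left(\frac{e^{t}}{4} + \frac{3}{4}\right)^{3} is the standard form for the Binomial distribution.
Comparing with the known MGF formula identifies: Binomial(n=3, p=1/4)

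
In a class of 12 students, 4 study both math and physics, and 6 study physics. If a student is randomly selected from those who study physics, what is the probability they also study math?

P(A ∩ B) = 4/12 = 1/3
P(B) = 6/12 = 1/2
P(A|B) = P(A ∩ B) / P(B) = (1/3) / (1/2) = 2/3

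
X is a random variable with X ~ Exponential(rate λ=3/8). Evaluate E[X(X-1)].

E[X(X-1)] = E[X² - X] = E[X²] - E[X]
E[X] = \frac{8}{3}
E[X²] = Var(X) + (E[X])² = \frac{64}{9} + (\frac{8}{3})² = \frac{128}{9}
E[X(X-1)] = \frac{128}{9} - \frac{8}{3} = \frac{104}{9}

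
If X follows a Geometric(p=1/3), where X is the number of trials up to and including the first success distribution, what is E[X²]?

Using the identity E[X²] = Var(X) + (E[X])²:
E[X] = 3
Var(X) = 6
E[X²] = 6 + (3)²
= 15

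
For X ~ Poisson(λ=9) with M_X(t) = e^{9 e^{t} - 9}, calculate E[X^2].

To find E[X^2], compute M^(2)(0):
M^(1)(t) = 9 e^{t} e^{9 e^{t} - 9}
M^(2)(t) = 81 e^{2 t} e^{9 e^{t} - 9} + 9 e^{t} e^{9 e^{t} - 9}
M^(2)(0) = 90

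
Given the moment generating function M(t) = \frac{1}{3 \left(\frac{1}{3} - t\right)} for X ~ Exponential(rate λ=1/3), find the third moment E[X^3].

To find E[X^3], compute M^(3)(0):
M^(1)(t) = \frac{1}{3 \left(\frac{1}{3} - t\right)^{2}}
M^(2)(t) = \frac{2}{3 \left(\frac{1}{3} - t\right)^{3}}
M^(3)(t) = \frac{2}{\left(\frac{1}{3} - t\right)^{4}}
M^(3)(0) = 162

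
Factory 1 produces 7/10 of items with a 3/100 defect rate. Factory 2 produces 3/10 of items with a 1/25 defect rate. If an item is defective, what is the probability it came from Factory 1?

Using Bayes' theorem:
P(F1) = 7/10, P(D|F1) = 3/100
P(F2) = 3/10, P(D|F2) = 1/25
P(D) = P(D|F1)P(F1) + P(D|F2)P(F2)
     = \frac{33}{1000}
P(F1|D) = P(D|F1)P(F1) / P(D)
= \frac{7}{11}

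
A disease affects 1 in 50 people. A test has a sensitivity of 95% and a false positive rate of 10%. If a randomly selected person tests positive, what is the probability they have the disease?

Let D = the rare event, + = positive/flagged.
P(D) = 1/50
P(+|D) = 95/100 = 19/20
P(+|D') = 10/100 = 1/10
P(+) = P(+|D)P(D) + P(+|D')P(D')
     = \frac{19}{20} × \frac{1}{50} + \frac{1}{10} × \frac{49}{50}
     = \frac{117}{1000}
P(D|+) = P(+|D)P(D)/P(+) = \frac{19}{117}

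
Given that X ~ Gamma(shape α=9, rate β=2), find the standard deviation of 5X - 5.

For X ~ Gamma(shape α=9, rate β=2):
Var(X) = \frac{9}{4}
SD(X) = √(Var(X)) = √(\frac{9}{4}) = \frac{3}{2}
SD(5X - 5) = |5| × SD(X) = 5 × \frac{3}{2} = \frac{15}{2}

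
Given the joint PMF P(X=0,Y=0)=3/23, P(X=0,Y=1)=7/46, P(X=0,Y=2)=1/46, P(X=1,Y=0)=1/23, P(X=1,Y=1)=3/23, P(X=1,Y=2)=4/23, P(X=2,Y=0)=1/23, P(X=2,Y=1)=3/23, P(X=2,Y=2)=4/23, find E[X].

First find marginal of X:
P(X=0) = 7/23
P(X=1) = 8/23
P(X=2) = 8/23
E[X] = 0 × 7/23 + 1 × 8/23 + 2 × 8/23 = 24/23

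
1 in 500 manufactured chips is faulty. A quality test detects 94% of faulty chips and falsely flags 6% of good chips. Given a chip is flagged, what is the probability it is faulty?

Let D = the rare event, + = positive/flagged.
P(D) = 1/500
P(+|D) = 94/100 = 47/50
P(+|D') = 6/100 = 3/50
P(+) = P(+|D)P(D) + P(+|D')P(D')
     = \frac{47}{50} × \frac{1}{500} + \frac{3}{50} × \frac{499}{500}
     = \frac{193}{3125}
P(D|+) = P(+|D)P(D)/P(+) = \frac{47}{1544}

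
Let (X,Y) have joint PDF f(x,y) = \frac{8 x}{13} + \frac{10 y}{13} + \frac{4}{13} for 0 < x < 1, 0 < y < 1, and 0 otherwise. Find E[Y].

E[Y] = ∫_0^1 ∫_0^1 y × f(x,y) dx dy
= \frac{22}{39}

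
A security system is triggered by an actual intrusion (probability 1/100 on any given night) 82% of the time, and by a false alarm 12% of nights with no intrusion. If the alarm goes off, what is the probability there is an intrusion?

Let D = the rare event, + = positive/flagged.
P(D) = 1/100
P(+|D) = 82/100 = 41/50
P(+|D') = 12/100 = 3/25
P(+) = P(+|D)P(D) + P(+|D')P(D')
     = \frac{41}{50} × \frac{1}{100} + \frac{3}{25} × \frac{99}{100}
     = \frac{127}{1000}
P(D|+) = P(+|D)P(D)/P(+) = \frac{41}{635}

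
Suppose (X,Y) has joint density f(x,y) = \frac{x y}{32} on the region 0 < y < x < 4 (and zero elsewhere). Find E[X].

f_X(x) = ∫_0^x \frac{x y}{32} dy = \frac{x^{3}}{64}
E[X] = ∫_0^4 x × (\frac{x^{3}}{64}) dx = \frac{16}{5}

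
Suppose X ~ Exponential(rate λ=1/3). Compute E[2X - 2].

For X ~ Exponential(rate λ=1/3):
E[X] = 3
E[2X - 2] = 2 × E[X] - 2 = 4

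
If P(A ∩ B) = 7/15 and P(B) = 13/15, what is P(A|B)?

P(A|B) = P(A ∩ B) / P(B)
= (7/15) / (13/15)
= 7/13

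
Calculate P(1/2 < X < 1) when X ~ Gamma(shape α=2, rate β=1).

P(1/2 < X < 1) = ∫_{1/2}^{1} f(x) dx
where f(x) = x e^{- x}
= - \frac{2}{e} + \frac{3}{2 e^{\frac{1}{2}}}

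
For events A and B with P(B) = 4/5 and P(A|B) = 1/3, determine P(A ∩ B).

By definition, P(A|B) = P(A ∩ B) / P(B)
So P(A ∩ B) = P(A|B) × P(B)
= 1/3 × 4/5
= 4/15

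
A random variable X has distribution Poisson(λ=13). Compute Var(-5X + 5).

For X ~ Poisson(λ=13):
Var(X) = 13
Var(-5X + 5) = (-5)² × Var(X) = 25 × 13 = 325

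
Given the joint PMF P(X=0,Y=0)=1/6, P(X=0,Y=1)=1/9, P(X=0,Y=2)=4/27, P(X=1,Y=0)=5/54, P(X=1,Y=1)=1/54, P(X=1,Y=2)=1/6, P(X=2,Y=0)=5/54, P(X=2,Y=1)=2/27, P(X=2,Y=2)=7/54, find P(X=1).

P(X=1) = P(X=1,Y=0) + P(X=1,Y=1) + P(X=1,Y=2)
= 5/54 + 1/54 + 1/6
= 5/18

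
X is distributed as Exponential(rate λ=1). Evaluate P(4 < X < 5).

P(4 < X < 5) = ∫_{4}^{5} f(x) dx
where f(x) = e^{- x}
= - \frac{1 - e}{e^{5}}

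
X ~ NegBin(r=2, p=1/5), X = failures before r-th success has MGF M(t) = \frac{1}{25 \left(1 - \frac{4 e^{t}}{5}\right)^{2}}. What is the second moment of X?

To find E[X^2], compute M^(2)(0):
M^(1)(t) = \frac{8 e^{t}}{125 \left(1 - \frac{4 e^{t}}{5}\right)^{3}}
M^(2)(t) = \frac{8 e^{t}}{125 \left(1 - \frac{4 e^{t}}{5}\right)^{3}} + \frac{96 e^{2 t}}{625 \left(1 - \frac{4 e^{t}}{5}\right)^{4}}
M^(2)(0) = 104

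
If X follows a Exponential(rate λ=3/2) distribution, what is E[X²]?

Using the identity E[X²] = Var(X) + (E[X])²:
E[X] = \frac{2}{3}
Var(X) = \frac{4}{9}
E[X²] = \frac{4}{9} + (\frac{2}{3})²
= \frac{8}{9}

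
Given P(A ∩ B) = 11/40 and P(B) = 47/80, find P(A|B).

P(A|B) = P(A ∩ B) / P(B)
= (11/40) / (47/80)
= 22/47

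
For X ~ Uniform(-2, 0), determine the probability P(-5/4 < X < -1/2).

P(-5/4 < X < -1/2) = ∫_{-5/4}^{-1/2} f(x) dx
where f(x) = \frac{1}{2}
= \frac{3}{8}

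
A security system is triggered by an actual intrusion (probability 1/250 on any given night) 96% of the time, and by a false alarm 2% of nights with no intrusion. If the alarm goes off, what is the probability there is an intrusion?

Let D = the rare event, + = positive/flagged.
P(D) = 1/250
P(+|D) = 96/100 = 24/25
P(+|D') = 2/100 = 1/50
P(+) = P(+|D)P(D) + P(+|D')P(D')
     = \frac{24}{25} × \frac{1}{250} + \frac{1}{50} × \frac{249}{250}
     = \frac{297}{12500}
P(D|+) = P(+|D)P(D)/P(+) = \frac{16}{99}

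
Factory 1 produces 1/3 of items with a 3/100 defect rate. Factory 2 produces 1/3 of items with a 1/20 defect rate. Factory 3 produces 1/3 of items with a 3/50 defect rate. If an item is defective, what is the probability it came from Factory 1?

Using Bayes' theorem:
P(F1) = 1/3, P(D|F1) = 3/100
P(F2) = 1/3, P(D|F2) = 1/20
P(F3) = 1/3, P(D|F3) = 3/50
P(D) = P(D|F1)P(F1) + P(D|F2)P(F2) + P(D|F3)P(F3)
     = \frac{7}{150}
P(F1|D) = P(D|F1)P(F1) / P(D)
= \frac{3}{14}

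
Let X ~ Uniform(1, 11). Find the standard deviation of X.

For X ~ Uniform(1, 11):
Var(X) = \frac{25}{3}
SD(X) = √(Var(X)) = √(\frac{25}{3}) = \frac{5 \sqrt{3}}{3}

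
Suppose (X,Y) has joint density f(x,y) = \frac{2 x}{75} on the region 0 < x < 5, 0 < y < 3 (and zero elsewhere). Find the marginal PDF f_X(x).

f_X(x) = ∫_0^3 f(x,y) dy
= ∫_0^3 \frac{2 x}{75} dy
= \frac{2 x}{25} for 0 < x < 5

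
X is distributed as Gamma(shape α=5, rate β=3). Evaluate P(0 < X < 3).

P(0 < X < 3) = ∫_{0}^{3} f(x) dx
where f(x) = \frac{81 x^{4} e^{- 3 x}}{8}
= 1 - \frac{3563}{8 e^{9}}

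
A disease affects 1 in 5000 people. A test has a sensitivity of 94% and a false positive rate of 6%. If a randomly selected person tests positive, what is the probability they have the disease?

Let D = the rare event, + = positive/flagged.
P(D) = 1/5000
P(+|D) = 94/100 = 47/50
P(+|D') = 6/100 = 3/50
P(+) = P(+|D)P(D) + P(+|D')P(D')
     = \frac{47}{50} × \frac{1}{5000} + \frac{3}{50} × \frac{4999}{5000}
     = \frac{3761}{62500}
P(D|+) = P(+|D)P(D)/P(+) = \frac{47}{15044}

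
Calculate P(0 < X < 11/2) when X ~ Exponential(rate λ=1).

P(0 < X < 11/2) = ∫_{0}^{11/2} f(x) dx
where f(x) = e^{- x}
= 1 - e^{- \frac{11}{2}}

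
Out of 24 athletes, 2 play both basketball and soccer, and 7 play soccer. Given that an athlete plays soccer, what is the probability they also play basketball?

P(A ∩ B) = 2/24 = 1/12
P(B) = 7/24
P(A|B) = P(A ∩ B) / P(B) = (1/12) / (7/24) = 2/7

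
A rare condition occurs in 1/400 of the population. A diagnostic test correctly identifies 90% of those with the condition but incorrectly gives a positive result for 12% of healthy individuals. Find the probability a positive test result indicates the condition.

Let D = the rare event, + = positive/flagged.
P(D) = 1/400
P(+|D) = 90/100 = 9/10
P(+|D') = 12/100 = 3/25
P(+) = P(+|D)P(D) + P(+|D')P(D')
     = \frac{9}{10} × \frac{1}{400} + \frac{3}{25} × \frac{399}{400}
     = \frac{2439}{20000}
P(D|+) = P(+|D)P(D)/P(+) = \frac{5}{271}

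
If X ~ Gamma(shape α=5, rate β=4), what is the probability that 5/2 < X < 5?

P(5/2 < X < 5) = ∫_{5/2}^{5} f(x) dx
where f(x) = \frac{128 x^{4} e^{- 4 x}}{3}
= \frac{-24663 + 1933 e^{10}}{3 e^{20}}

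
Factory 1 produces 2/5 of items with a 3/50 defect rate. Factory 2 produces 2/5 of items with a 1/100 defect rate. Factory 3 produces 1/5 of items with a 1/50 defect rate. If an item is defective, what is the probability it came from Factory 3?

Using Bayes' theorem:
P(F1) = 2/5, P(D|F1) = 3/50
P(F2) = 2/5, P(D|F2) = 1/100
P(F3) = 1/5, P(D|F3) = 1/50
P(D) = P(D|F1)P(F1) + P(D|F2)P(F2) + P(D|F3)P(F3)
     = \frac{4}{125}
P(F3|D) = P(D|F3)P(F3) / P(D)
= \frac{1}{8}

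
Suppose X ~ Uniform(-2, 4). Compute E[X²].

Using the identity E[X²] = Var(X) + (E[X])²:
E[X] = 1
Var(X) = 3
E[X²] = 3 + (1)²
= 4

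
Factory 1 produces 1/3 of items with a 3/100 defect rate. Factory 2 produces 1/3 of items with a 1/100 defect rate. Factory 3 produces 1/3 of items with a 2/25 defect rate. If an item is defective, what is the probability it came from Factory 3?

Using Bayes' theorem:
P(F1) = 1/3, P(D|F1) = 3/100
P(F2) = 1/3, P(D|F2) = 1/100
P(F3) = 1/3, P(D|F3) = 2/25
P(D) = P(D|F1)P(F1) + P(D|F2)P(F2) + P(D|F3)P(F3)
     = \frac{1}{25}
P(F3|D) = P(D|F3)P(F3) / P(D)
= \frac{2}{3}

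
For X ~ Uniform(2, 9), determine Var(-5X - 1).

For X ~ Uniform(2, 9):
Var(X) = \frac{49}{12}
Var(-5X - 1) = (-5)² × Var(X) = 25 × \frac{49}{12} = \frac{1225}{12}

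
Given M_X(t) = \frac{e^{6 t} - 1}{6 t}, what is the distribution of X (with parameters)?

The MGF M(t) = \frac{e^{6 t} - 1}{6 t} is the standard form for the Uniform distribution.
Comparing with the known MGF formula identifies: Uniform(0, 6)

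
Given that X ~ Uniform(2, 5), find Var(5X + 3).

For X ~ Uniform(2, 5):
Var(X) = \frac{3}{4}
Var(5X + 3) = (5)² × Var(X) = 25 × \frac{3}{4} = \frac{75}{4}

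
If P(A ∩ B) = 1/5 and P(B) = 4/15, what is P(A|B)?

P(A|B) = P(A ∩ B) / P(B)
= (1/5) / (4/15)
= 3/4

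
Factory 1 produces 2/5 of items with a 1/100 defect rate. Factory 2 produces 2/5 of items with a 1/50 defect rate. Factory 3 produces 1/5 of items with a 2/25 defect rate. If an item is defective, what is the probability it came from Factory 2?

Using Bayes' theorem:
P(F1) = 2/5, P(D|F1) = 1/100
P(F2) = 2/5, P(D|F2) = 1/50
P(F3) = 1/5, P(D|F3) = 2/25
P(D) = P(D|F1)P(F1) + P(D|F2)P(F2) + P(D|F3)P(F3)
     = \frac{7}{250}
P(F2|D) = P(D|F2)P(F2) / P(D)
= \frac{2}{7}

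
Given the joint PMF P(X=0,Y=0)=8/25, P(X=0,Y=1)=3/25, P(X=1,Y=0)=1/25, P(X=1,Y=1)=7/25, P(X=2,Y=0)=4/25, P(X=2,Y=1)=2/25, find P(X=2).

P(X=2) = P(X=2,Y=0) + P(X=2,Y=1)
= 4/25 + 2/25
= 6/25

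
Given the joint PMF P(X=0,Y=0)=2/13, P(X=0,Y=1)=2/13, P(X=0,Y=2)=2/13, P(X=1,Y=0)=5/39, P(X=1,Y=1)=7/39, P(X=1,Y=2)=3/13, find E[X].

First find marginal of X:
P(X=0) = 6/13
P(X=1) = 7/13
E[X] = 0 × 6/13 + 1 × 7/13 = 7/13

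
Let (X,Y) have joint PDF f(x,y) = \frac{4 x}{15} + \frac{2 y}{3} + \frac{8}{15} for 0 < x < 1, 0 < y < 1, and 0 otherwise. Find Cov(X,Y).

E[XY] = ∫∫ xy × f(x,y) dx dy = \frac{13}{45}
E[X] = \frac{47}{90}
E[Y] = \frac{5}{9}
Cov(X,Y) = E[XY] - E[X]E[Y] = - \frac{1}{810}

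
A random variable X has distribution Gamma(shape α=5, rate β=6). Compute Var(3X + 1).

For X ~ Gamma(shape α=5, rate β=6):
Var(X) = \frac{5}{36}
Var(3X + 1) = (3)² × Var(X) = 9 × \frac{5}{36} = \frac{5}{4}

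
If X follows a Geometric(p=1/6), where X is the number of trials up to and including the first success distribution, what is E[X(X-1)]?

E[X(X-1)] = E[X² - X] = E[X²] - E[X]
E[X] = 6
E[X²] = Var(X) + (E[X])² = 30 + (6)² = 66
E[X(X-1)] = 66 - 6 = 60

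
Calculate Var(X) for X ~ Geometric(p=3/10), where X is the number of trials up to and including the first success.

For X ~ Geometric(p=3/10), where X is the number of trials up to and including the first success:
Var(X) = \frac{70}{9}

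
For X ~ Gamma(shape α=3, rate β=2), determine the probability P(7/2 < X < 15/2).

P(7/2 < X < 15/2) = ∫_{7/2}^{15/2} f(x) dx
where f(x) = 4 x^{2} e^{- 2 x}
= \frac{-257 + 65 e^{8}}{2 e^{15}}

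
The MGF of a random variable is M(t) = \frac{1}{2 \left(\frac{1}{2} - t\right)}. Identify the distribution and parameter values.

The MGF M(t) = \frac{1}{2 \left(\frac{1}{2} - t\right)} is the standard form for the Exponential distribution.
Comparing with the known MGF formula identifies: Exponential(rate λ=1/2)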